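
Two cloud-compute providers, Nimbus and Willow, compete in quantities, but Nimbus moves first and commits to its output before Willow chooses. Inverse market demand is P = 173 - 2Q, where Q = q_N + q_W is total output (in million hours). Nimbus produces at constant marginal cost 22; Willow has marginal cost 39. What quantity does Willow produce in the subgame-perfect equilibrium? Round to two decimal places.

12.50

Solve by backward induction. Given q_N, the follower Willow maximises π_W = (173 - 2q_N - 2q_W)q_W - 39q_W.
Follower FOC: 134 - 2q_N - 4q_W = 0, so q_W(q_N) = (134 - 2q_N)/4.
Nimbus substitutes q_W(q_N) into its own profit: π_N = q_N(173 - 2q_N - (134 - 2q_N)/2) - 22q_N = (106 - q_N)q_N - 22q_N.
The leader's first-order condition 84 - 2q_N = 0 yields q_N = 42.
Then q_W = (134 - 2·42)/4 = 25/2.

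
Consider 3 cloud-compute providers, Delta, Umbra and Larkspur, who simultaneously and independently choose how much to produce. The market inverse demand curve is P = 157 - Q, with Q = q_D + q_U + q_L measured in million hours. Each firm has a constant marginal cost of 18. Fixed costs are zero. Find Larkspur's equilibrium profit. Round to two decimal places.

A representative firm's profit is π_i = q_i(157 - Q) - 18q_i.
First-order condition (treating rivals' output as given): 139 - 2q_i - Σ_{j≠i} q_j = 0.
By symmetry each firm produces the same amount; substituting Σ_{j≠i} q_j = 2q_i yields q_i = 139/4.
Price P = 157 - 417/4 = 211/4.
Larkspur's profit: (211/4 - 18)·(139/4) = 1207.5625.

1207.56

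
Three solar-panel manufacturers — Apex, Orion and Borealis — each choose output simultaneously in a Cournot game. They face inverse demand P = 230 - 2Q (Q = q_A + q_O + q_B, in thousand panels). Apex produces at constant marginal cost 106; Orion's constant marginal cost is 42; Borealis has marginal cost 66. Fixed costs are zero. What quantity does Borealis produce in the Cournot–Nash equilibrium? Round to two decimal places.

Apex's profit: π_A = (230 - 2Q)q_A - (106q_A). Setting ∂π_A/∂q_A = 0: 124 - 4q_A - 2(q_O + q_B) = 0.
Orion's first-order condition: 188 - 4q_O - 2(q_A + q_B) = 0.
Borealis's first-order condition: 164 - 4q_B - 2(q_A + q_O) = 0.
Summing all 3 equations gives 476 − 8Q = 0, hence Q = 119/2.
Back-substituting: q_A = (124 − 119)/2 = 5/2, q_O = (188 − 119)/2 = 69/2, q_B = (164 − 119)/2 = 45/2.

22.50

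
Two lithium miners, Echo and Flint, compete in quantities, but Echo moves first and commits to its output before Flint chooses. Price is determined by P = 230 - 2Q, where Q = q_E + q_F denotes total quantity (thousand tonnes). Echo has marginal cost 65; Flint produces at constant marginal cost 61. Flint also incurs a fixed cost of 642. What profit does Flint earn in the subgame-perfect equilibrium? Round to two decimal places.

337.03

Solve by backward induction. Given q_E, the follower Flint maximises π_F = (230 - 2q_E - 2q_F)q_F - 61q_F.
Follower FOC: 169 - 2q_E - 4q_F = 0, so q_F(q_E) = (169 - 2q_E)/4.
Echo substitutes q_F(q_E) into its own profit: π_E = q_E(230 - 2q_E - (169 - 2q_E)/2) - 65q_E = (291/2 - q_E)q_E - 65q_E.
Leader FOC: 161/2 - 2q_E = 0, so q_E = 161/4.
Then q_F = (169 - 2·(161/4))/4 = 177/8.
Price P = 230 - 2·(499/8) = 421/4.
Flint's profit: (421/4 - 61)·(177/8) - 642 = 337.0313.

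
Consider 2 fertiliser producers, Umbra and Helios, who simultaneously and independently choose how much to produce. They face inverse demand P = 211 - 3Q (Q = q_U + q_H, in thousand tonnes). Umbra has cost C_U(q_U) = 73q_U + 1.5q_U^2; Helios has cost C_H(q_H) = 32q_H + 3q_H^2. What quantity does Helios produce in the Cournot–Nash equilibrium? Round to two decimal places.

12.09

Umbra's profit: π_U = (211 - 3Q)q_U - (73q_U + (3/2)q_U²). Setting ∂π_U/∂q_U = 0: 138 - 9q_U - 3(q_H) = 0.
Helios's first-order condition: 179 - 12q_H - 3(q_U) = 0.
Best responses: q_U = (138 - 3q_H)/9, q_H = (179 - 3q_U)/12.
Solving the pair: q_U = 373/33, q_H = 133/11.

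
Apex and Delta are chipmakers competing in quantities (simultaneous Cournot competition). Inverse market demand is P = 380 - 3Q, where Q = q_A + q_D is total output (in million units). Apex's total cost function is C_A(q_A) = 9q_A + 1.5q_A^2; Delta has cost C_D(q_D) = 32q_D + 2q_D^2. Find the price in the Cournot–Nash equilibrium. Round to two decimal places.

206.48

Apex's profit: π_A = (380 - 3Q)q_A - (9q_A + (3/2)q_A²). Setting ∂π_A/∂q_A = 0: 371 - 9q_A - 3(q_D) = 0.
Delta's profit: π_D = (380 - 3Q)q_D - (32q_D + 2q_D²). Setting ∂π_D/∂q_D = 0: 348 - 10q_D - 3(q_A) = 0.
So q_A = (371 - 3q_D)/9 and q_D = (348 - 3q_A)/10.
Substituting one into the other gives q_A = 32.9136 and q_D = 673/27.
Total output Q = 57.8395, so price P = 380 - 3·57.8395 = 206.4815.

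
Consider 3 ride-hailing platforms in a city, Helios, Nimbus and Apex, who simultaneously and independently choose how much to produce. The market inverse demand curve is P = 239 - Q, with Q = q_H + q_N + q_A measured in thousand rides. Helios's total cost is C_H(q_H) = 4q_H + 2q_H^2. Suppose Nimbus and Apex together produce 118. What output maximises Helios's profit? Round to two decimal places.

19.50

With rivals' combined output fixed at 118, Helios's profit is π_H = (239 - 118 - q_H)q_H - (4q_H + 2q_H²) = (121 - q_H)q_H - (4q_H + 2q_H²).
∂π_H/∂q_H = 117 - 6q_H = 0, so q_H = 39/2.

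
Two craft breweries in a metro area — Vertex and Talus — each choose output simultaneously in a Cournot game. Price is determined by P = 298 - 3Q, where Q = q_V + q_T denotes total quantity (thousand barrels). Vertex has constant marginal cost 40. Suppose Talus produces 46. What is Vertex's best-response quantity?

With the rival's output fixed at 46, Vertex's profit is π_V = (298 - 3·46 - 3q_V)q_V - (40q_V) = (160 - 3q_V)q_V - (40q_V).
∂π_V/∂q_V = 120 - 6q_V = 0, so q_V = 20.

20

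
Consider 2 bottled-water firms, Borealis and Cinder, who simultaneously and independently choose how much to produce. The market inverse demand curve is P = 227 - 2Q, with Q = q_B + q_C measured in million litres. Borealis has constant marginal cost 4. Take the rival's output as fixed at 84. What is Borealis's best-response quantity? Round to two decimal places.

13.75

With the rival's output fixed at 84, Borealis's profit is π_B = (227 - 2·84 - 2q_B)q_B - (4q_B) = (59 - 2q_B)q_B - (4q_B).
∂π_B/∂q_B = 55 - 4q_B = 0, so q_B = 55/4.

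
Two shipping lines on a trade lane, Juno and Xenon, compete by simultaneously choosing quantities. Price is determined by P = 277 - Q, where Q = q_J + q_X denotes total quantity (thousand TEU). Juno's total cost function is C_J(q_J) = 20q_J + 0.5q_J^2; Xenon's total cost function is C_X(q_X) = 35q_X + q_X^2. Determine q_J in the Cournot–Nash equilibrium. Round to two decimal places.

Juno's profit: π_J = (277 - Q)q_J - (20q_J + (1/2)q_J²). Setting ∂π_J/∂q_J = 0: 257 - 3q_J - (q_X) = 0.
Xenon's profit: π_X = (277 - Q)q_X - (35q_X + q_X²). Setting ∂π_X/∂q_X = 0: 242 - 4q_X - (q_J) = 0.
Rearranging gives the reaction functions q_J = (257 - q_X)/3 and q_X = (242 - q_J)/4.
Substituting one into the other gives q_J = 786/11 and q_X = 469/11.

71.45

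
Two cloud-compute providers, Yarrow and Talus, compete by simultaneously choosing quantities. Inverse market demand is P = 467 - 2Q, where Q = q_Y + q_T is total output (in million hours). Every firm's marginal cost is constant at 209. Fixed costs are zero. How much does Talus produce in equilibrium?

Each firm earns π_i = (467 - 2Q)q_i - 209q_i.
First-order condition (treating rivals' output as given): 258 - 4q_i - 2q_j = 0.
By symmetry each firm produces the same amount; substituting q_j = q_i yields q_i = 258/6 = 43.

43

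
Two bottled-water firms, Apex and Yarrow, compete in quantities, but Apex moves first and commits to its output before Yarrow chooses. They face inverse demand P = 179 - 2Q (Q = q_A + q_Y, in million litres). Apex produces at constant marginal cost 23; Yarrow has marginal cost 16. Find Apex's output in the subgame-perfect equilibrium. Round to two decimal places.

Solve by backward induction. Given q_A, the follower Yarrow maximises π_Y = (179 - 2q_A - 2q_Y)q_Y - 16q_Y.
∂π_Y/∂q_Y = 163 - 2q_A - 4q_Y = 0 gives the reaction function q_Y = (163 - 2q_A)/4.
The leader anticipates this reaction. Substituting into P = 179 - 2Q gives P = 195/2 - q_A, so π_A = (195/2 - q_A)q_A - 23q_A.
Maximising: ∂π_A/∂q_A = 149/2 - 2q_A = 0, giving q_A = 149/4.
Then q_Y = (163 - 2·(149/4))/4 = 177/8.

37.25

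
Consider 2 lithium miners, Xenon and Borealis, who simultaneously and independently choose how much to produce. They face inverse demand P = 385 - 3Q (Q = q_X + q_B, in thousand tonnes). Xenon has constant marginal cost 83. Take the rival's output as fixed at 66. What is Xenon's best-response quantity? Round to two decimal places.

With the rival's output fixed at 66, Xenon's profit is π_X = (385 - 3·66 - 3q_X)q_X - (83q_X) = (187 - 3q_X)q_X - (83q_X).
∂π_X/∂q_X = 104 - 6q_X = 0, so q_X = 52/3.

17.33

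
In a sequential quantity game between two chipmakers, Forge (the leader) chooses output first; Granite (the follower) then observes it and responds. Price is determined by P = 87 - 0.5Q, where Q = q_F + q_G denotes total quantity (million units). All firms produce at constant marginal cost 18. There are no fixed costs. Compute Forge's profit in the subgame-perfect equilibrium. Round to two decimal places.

1190.25

Solve by backward induction. Given q_F, the follower Granite maximises π_G = (87 - (1/2)q_F - (1/2)q_G)q_G - 18q_G.
Setting the follower's marginal profit to zero, 69 - (1/2)q_F - q_G = 0, i.e. q_G = (69 - (1/2)q_F).
The leader anticipates this reaction. Substituting into P = 87 - 0.5Q gives P = 105/2 - (1/4)q_F, so π_F = (105/2 - (1/4)q_F)q_F - 18q_F.
Leader FOC: 69/2 - (1/2)q_F = 0, so q_F = 69.
Then q_G = (69 - (1/2)·69) = 69/2.
Price P = 87 - (1/2)·(207/2) = 141/4.
Forge's profit: (141/4 - 18)·69 = 1190.2500.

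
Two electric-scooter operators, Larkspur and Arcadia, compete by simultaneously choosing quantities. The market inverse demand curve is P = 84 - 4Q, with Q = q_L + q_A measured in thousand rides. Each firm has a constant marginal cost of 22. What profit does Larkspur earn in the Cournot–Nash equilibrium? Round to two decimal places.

Each firm earns π_i = (84 - 4Q)q_i - 22q_i.
Setting ∂π_i/∂q_i = 0 with rivals' quantities fixed: 62 - 8q_i - 4q_j = 0.
With identical firms every q_j equals q_i, so q_j = q_i and 62 = 12q_i, giving q_i = 31/6.
Price P = 84 - 4·(31/3) = 128/3.
Larkspur's profit: (128/3 - 22)·(31/6) = 961/9.

106.78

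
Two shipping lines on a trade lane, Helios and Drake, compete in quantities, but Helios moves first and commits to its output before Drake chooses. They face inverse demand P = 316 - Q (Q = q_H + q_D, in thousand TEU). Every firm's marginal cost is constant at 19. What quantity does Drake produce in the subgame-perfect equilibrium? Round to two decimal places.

Solve by backward induction. Given q_H, the follower Drake maximises π_D = (316 - q_H - q_D)q_D - 19q_D.
Follower FOC: 297 - q_H - 2q_D = 0, so q_D(q_H) = (297 - q_H)/2.
Helios substitutes q_D(q_H) into its own profit: π_H = q_H(316 - q_H - (297 - q_H)/2) - 19q_H = (335/2 - (1/2)q_H)q_H - 19q_H.
Maximising: ∂π_H/∂q_H = 297/2 - q_H = 0, giving q_H = 297/2.
Then q_D = (297 - 297/2)/2 = 297/4.

74.25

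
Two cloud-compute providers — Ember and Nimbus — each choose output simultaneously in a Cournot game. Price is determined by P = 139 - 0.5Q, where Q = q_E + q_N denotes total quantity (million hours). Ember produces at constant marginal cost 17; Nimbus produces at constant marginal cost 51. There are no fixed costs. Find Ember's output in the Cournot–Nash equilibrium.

Ember's profit: π_E = (139 - 0.5Q)q_E - (17q_E). Setting ∂π_E/∂q_E = 0: 122 - q_E - (1/2)(q_N) = 0.
Nimbus's first-order condition: 88 - q_N - (1/2)(q_E) = 0.
Rearranging gives the reaction functions q_E = (122 - (1/2)q_N) and q_N = (88 - (1/2)q_E).
Solving the pair: q_E = 104, q_N = 36.

104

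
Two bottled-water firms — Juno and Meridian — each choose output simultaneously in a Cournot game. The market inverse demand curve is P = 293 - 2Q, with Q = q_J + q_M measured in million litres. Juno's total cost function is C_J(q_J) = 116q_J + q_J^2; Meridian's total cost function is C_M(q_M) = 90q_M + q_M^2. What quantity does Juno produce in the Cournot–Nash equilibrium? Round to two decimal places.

Juno's profit: π_J = (293 - 2Q)q_J - (116q_J + q_J²). Setting ∂π_J/∂q_J = 0: 177 - 6q_J - 2(q_M) = 0.
Meridian's profit: π_M = (293 - 2Q)q_M - (90q_M + q_M²). Setting ∂π_M/∂q_M = 0: 203 - 6q_M - 2(q_J) = 0.
Best responses: q_J = (177 - 2q_M)/6, q_M = (203 - 2q_J)/6.
Solving the pair: q_J = 41/2, q_M = 27.

20.50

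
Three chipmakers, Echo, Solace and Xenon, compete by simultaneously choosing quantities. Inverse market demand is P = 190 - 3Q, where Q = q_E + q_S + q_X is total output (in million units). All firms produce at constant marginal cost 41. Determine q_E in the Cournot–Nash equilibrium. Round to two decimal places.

Each firm earns π_i = (190 - 3Q)q_i - 41q_i.
Setting ∂π_i/∂q_i = 0 with rivals' quantities fixed: 149 - 6q_i - 3·Σ_{j≠i} q_j = 0.
By symmetry each firm produces the same amount; substituting Σ_{j≠i} q_j = 2q_i yields q_i = 149/12.

12.42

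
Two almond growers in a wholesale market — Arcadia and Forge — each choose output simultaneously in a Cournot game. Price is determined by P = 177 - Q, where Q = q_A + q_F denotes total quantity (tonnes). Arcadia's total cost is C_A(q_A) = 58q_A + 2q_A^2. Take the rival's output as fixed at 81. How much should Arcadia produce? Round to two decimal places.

6.33

With the rival's output fixed at 81, Arcadia's profit is π_A = (177 - 81 - q_A)q_A - (58q_A + 2q_A²) = (96 - q_A)q_A - (58q_A + 2q_A²).
∂π_A/∂q_A = 38 - 6q_A = 0, so q_A = 19/3.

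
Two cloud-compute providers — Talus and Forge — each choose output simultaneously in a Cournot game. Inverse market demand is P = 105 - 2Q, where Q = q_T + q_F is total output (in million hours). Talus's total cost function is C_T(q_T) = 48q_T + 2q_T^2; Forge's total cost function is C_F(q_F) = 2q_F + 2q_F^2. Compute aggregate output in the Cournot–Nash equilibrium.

16

Talus's profit: π_T = (105 - 2Q)q_T - (48q_T + 2q_T²). Setting ∂π_T/∂q_T = 0: 57 - 8q_T - 2(q_F) = 0.
Forge's profit: π_F = (105 - 2Q)q_F - (2q_F + 2q_F²). Setting ∂π_F/∂q_F = 0: 103 - 8q_F - 2(q_T) = 0.
Rearranging gives the reaction functions q_T = (57 - 2q_F)/8 and q_F = (103 - 2q_T)/8.
Substituting one into the other gives q_T = 25/6 and q_F = 71/6.
Total output Q = 25/6 + 71/6 = 16.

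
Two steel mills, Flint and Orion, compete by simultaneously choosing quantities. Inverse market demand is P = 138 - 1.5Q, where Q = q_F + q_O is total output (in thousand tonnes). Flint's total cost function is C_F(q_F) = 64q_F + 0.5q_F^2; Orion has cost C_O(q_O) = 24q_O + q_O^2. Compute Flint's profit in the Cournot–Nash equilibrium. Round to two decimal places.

Flint's profit: π_F = (138 - 1.5Q)q_F - (64q_F + (1/2)q_F²). Setting ∂π_F/∂q_F = 0: 74 - 4q_F - (3/2)(q_O) = 0.
Orion's first-order condition: 114 - 5q_O - (3/2)(q_F) = 0.
So q_F = (74 - (3/2)q_O)/4 and q_O = (114 - (3/2)q_F)/5.
Solving the pair: q_F = 796/71, q_O = 1380/71.
Price P = 138 - (3/2)·30.6479 = 92.0282.
Flint's profit: 92.0282·(796/71) - 64·(796/71) - (1/2)(796/71)² = 251.3850.

251.39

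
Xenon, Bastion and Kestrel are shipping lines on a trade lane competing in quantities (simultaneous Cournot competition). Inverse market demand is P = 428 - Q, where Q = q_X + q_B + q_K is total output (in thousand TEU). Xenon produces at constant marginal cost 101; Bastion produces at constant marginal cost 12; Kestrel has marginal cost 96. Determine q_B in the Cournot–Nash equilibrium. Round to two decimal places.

Xenon's profit: π_X = (428 - Q)q_X - (101q_X). Setting ∂π_X/∂q_X = 0: 327 - 2q_X - (q_B + q_K) = 0.
Bastion's first-order condition: 416 - 2q_B - (q_X + q_K) = 0.
Kestrel's profit: π_K = (428 - Q)q_K - (96q_K). Setting ∂π_K/∂q_K = 0: 332 - 2q_K - (q_X + q_B) = 0.
Adding the 3 first-order conditions: 1075 − 4Q = 0, so Q = 1075/4.
Back-substituting: q_X = (327 − 1075/4) = 233/4, q_B = (416 − 1075/4) = 589/4, q_K = (332 − 1075/4) = 253/4.

147.25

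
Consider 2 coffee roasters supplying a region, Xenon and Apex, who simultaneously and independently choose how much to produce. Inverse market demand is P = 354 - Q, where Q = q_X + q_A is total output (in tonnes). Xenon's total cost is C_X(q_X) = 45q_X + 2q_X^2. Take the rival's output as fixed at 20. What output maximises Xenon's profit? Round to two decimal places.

48.17

With the rival's output fixed at 20, Xenon's profit is π_X = (354 - 20 - q_X)q_X - (45q_X + 2q_X²) = (334 - q_X)q_X - (45q_X + 2q_X²).
∂π_X/∂q_X = 289 - 6q_X = 0, so q_X = 289/6.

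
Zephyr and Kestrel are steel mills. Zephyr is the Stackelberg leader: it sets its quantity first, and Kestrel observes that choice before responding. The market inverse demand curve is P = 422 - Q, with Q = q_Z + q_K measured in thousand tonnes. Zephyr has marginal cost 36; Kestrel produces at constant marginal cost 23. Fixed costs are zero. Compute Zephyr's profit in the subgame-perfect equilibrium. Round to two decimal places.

Solve by backward induction. Given q_Z, the follower Kestrel maximises π_K = (422 - q_Z - q_K)q_K - 23q_K.
Setting the follower's marginal profit to zero, 399 - q_Z - 2q_K = 0, i.e. q_K = (399 - q_Z)/2.
Zephyr substitutes q_K(q_Z) into its own profit: π_Z = q_Z(422 - q_Z - (399 - q_Z)/2) - 36q_Z = (445/2 - (1/2)q_Z)q_Z - 36q_Z.
The leader's first-order condition 373/2 - q_Z = 0 yields q_Z = 373/2.
Then q_K = (399 - 373/2)/2 = 425/4.
Price P = 422 - 1171/4 = 517/4.
Zephyr's profit: (517/4 - 36)·(373/2) = 17391.1250.

17391.13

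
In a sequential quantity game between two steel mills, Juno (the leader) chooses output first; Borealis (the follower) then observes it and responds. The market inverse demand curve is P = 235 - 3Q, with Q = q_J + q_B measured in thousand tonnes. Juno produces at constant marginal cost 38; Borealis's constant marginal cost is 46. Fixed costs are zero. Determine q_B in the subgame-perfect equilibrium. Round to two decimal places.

14.42

Solve by backward induction. Given q_J, the follower Borealis maximises π_B = (235 - 3q_J - 3q_B)q_B - 46q_B.
∂π_B/∂q_B = 189 - 3q_J - 6q_B = 0 gives the reaction function q_B = (189 - 3q_J)/6.
Juno substitutes q_B(q_J) into its own profit: π_J = q_J(235 - 3q_J - (189 - 3q_J)/2) - 38q_J = (281/2 - (3/2)q_J)q_J - 38q_J.
The leader's first-order condition 205/2 - 3q_J = 0 yields q_J = 205/6.
Then q_B = (189 - 3·(205/6))/6 = 173/12.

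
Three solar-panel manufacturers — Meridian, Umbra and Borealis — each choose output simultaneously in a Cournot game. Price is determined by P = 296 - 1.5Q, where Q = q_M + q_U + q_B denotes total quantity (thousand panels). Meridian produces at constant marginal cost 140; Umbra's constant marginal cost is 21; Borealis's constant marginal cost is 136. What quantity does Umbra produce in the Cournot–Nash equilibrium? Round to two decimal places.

84.83

Meridian's profit: π_M = (296 - 1.5Q)q_M - (140q_M). Setting ∂π_M/∂q_M = 0: 156 - 3q_M - (3/2)(q_U + q_B) = 0.
Umbra's profit: π_U = (296 - 1.5Q)q_U - (21q_U). Setting ∂π_U/∂q_U = 0: 275 - 3q_U - (3/2)(q_M + q_B) = 0.
Borealis's first-order condition: 160 - 3q_B - (3/2)(q_M + q_U) = 0.
Adding the 3 conditions: 591 − 3Q − 3Q = 0, i.e. Q = 197/2.
Back-substituting: q_M = (156 − 591/4)/(3/2) = 11/2, q_U = (275 − 591/4)/(3/2) = 509/6, q_B = (160 − 591/4)/(3/2) = 49/6.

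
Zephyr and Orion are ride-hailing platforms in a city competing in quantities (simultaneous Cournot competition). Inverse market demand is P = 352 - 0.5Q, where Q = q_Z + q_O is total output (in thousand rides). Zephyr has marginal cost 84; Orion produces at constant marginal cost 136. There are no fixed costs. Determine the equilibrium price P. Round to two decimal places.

Zephyr's profit: π_Z = (352 - 0.5Q)q_Z - (84q_Z). Setting ∂π_Z/∂q_Z = 0: 268 - q_Z - (1/2)(q_O) = 0.
Orion's profit: π_O = (352 - 0.5Q)q_O - (136q_O). Setting ∂π_O/∂q_O = 0: 216 - q_O - (1/2)(q_Z) = 0.
Rearranging gives the reaction functions q_Z = (268 - (1/2)q_O) and q_O = (216 - (1/2)q_Z).
Substituting one into the other gives q_Z = 640/3 and q_O = 328/3.
Total output Q = 968/3, so price P = 352 - (1/2)·(968/3) = 572/3.

190.67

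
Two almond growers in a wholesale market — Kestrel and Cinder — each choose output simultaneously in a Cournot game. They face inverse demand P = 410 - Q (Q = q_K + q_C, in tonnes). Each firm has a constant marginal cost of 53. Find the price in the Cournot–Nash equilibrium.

172

Each firm earns π_i = (410 - Q)q_i - 53q_i.
Setting ∂π_i/∂q_i = 0 with rivals' quantities fixed: 357 - 2q_i - q_j = 0.
By symmetry each firm produces the same amount; substituting q_j = q_i yields q_i = 357/3 = 119.
Total output Q = 238, so price P = 410 - 238 = 172.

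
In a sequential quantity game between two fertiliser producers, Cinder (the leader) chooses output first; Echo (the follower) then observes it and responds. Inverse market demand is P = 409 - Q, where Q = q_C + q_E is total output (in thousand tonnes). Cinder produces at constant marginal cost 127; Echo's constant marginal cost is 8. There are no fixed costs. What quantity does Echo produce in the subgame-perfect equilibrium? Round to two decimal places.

The follower Echo best-responds to any q_C: π_E = (409 - Q)q_E - 8q_E.
Follower FOC: 401 - q_C - 2q_E = 0, so q_E(q_C) = (401 - q_C)/2.
Cinder substitutes q_E(q_C) into its own profit: π_C = q_C(409 - q_C - (401 - q_C)/2) - 127q_C = (417/2 - (1/2)q_C)q_C - 127q_C.
Maximising: ∂π_C/∂q_C = 163/2 - q_C = 0, giving q_C = 163/2.
Then q_E = (401 - 163/2)/2 = 639/4.

159.75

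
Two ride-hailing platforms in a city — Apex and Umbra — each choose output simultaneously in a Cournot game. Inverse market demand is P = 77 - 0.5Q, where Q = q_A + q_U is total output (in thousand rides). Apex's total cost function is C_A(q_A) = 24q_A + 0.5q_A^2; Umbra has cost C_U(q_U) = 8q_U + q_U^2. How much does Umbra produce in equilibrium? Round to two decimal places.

19.39

Apex's profit: π_A = (77 - 0.5Q)q_A - (24q_A + (1/2)q_A²). Setting ∂π_A/∂q_A = 0: 53 - 2q_A - (1/2)(q_U) = 0.
Umbra's profit: π_U = (77 - 0.5Q)q_U - (8q_U + q_U²). Setting ∂π_U/∂q_U = 0: 69 - 3q_U - (1/2)(q_A) = 0.
Rearranging gives the reaction functions q_A = (53 - (1/2)q_U)/2 and q_U = (69 - (1/2)q_A)/3.
Solving the pair: q_A = 498/23, q_U = 446/23.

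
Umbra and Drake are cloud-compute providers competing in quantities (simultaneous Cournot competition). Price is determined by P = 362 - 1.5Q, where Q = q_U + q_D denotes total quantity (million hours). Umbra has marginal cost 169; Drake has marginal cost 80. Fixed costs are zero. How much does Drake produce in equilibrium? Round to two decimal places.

82.44

Umbra's profit: π_U = (362 - 1.5Q)q_U - (169q_U). Setting ∂π_U/∂q_U = 0: 193 - 3q_U - (3/2)(q_D) = 0.
Drake's first-order condition: 282 - 3q_D - (3/2)(q_U) = 0.
Rearranging gives the reaction functions q_U = (193 - (3/2)q_D)/3 and q_D = (282 - (3/2)q_U)/3.
Substituting one into the other gives q_U = 208/9 and q_D = 742/9.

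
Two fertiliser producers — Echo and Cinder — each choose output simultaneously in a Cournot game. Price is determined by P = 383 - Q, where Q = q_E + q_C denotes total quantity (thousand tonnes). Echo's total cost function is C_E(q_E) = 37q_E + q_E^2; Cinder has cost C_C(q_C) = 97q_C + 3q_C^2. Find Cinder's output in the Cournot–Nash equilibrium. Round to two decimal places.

25.74

Echo's profit: π_E = (383 - Q)q_E - (37q_E + q_E²). Setting ∂π_E/∂q_E = 0: 346 - 4q_E - (q_C) = 0.
Cinder's first-order condition: 286 - 8q_C - (q_E) = 0.
Best responses: q_E = (346 - q_C)/4, q_C = (286 - q_E)/8.
Substituting one into the other gives q_E = 80.0645 and q_C = 798/31.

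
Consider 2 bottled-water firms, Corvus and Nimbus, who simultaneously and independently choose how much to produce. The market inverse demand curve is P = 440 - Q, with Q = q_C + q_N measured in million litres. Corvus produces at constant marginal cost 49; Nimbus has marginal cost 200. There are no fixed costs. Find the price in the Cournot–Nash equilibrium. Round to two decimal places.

Corvus's profit: π_C = (440 - Q)q_C - (49q_C). Setting ∂π_C/∂q_C = 0: 391 - 2q_C - (q_N) = 0.
Nimbus's profit: π_N = (440 - Q)q_N - (200q_N). Setting ∂π_N/∂q_N = 0: 240 - 2q_N - (q_C) = 0.
So q_C = (391 - q_N)/2 and q_N = (240 - q_C)/2.
Solving the pair: q_C = 542/3, q_N = 89/3.
Total output Q = 631/3, so price P = 440 - 631/3 = 689/3.

229.67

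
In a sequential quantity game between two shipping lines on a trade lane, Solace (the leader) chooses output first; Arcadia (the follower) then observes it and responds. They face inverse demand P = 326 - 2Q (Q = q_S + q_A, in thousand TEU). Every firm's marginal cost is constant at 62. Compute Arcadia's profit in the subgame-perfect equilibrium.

2178

Solve by backward induction. Given q_S, the follower Arcadia maximises π_A = (326 - 2q_S - 2q_A)q_A - 62q_A.
Follower FOC: 264 - 2q_S - 4q_A = 0, so q_A(q_S) = (264 - 2q_S)/4.
Solace substitutes q_A(q_S) into its own profit: π_S = q_S(326 - 2q_S - (264 - 2q_S)/2) - 62q_S = (194 - q_S)q_S - 62q_S.
Leader FOC: 132 - 2q_S = 0, so q_S = 66.
Then q_A = (264 - 2·66)/4 = 33.
Price P = 326 - 2·99 = 128.
Arcadia's profit: (128 - 62)·33 = 2178.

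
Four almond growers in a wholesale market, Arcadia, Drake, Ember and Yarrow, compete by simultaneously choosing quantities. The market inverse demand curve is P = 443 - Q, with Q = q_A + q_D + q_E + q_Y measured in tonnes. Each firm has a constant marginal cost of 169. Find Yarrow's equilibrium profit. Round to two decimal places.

3003.04

A representative firm's profit is π_i = q_i(443 - Q) - 169q_i.
Setting ∂π_i/∂q_i = 0 with rivals' quantities fixed: 274 - 2q_i - Σ_{j≠i} q_j = 0.
By symmetry each firm produces the same amount; substituting Σ_{j≠i} q_j = 3q_i yields q_i = 274/5.
Price P = 443 - 1096/5 = 1119/5.
Yarrow's profit: (1119/5 - 169)·(274/5) = 3003.0400.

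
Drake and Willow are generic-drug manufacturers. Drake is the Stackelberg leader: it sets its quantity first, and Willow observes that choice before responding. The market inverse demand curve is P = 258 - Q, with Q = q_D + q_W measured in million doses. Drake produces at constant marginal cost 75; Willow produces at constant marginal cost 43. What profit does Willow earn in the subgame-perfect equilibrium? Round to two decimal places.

4865.06

The follower Willow best-responds to any q_D: π_W = (258 - Q)q_W - 43q_W.
∂π_W/∂q_W = 215 - q_D - 2q_W = 0 gives the reaction function q_W = (215 - q_D)/2.
The leader anticipates this reaction. Substituting into P = 258 - Q gives P = 301/2 - (1/2)q_D, so π_D = (301/2 - (1/2)q_D)q_D - 75q_D.
Maximising: ∂π_D/∂q_D = 151/2 - q_D = 0, giving q_D = 151/2.
Then q_W = (215 - 151/2)/2 = 279/4.
Price P = 258 - 581/4 = 451/4.
Willow's profit: (451/4 - 43)·(279/4) = 4865.0625.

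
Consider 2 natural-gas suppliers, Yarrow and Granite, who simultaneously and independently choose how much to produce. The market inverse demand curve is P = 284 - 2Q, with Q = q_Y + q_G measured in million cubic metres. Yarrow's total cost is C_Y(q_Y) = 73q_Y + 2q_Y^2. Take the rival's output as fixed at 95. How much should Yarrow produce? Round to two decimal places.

2.63

With the rival's output fixed at 95, Yarrow's profit is π_Y = (284 - 2·95 - 2q_Y)q_Y - (73q_Y + 2q_Y²) = (94 - 2q_Y)q_Y - (73q_Y + 2q_Y²).
∂π_Y/∂q_Y = 21 - 8q_Y = 0, so q_Y = 21/8.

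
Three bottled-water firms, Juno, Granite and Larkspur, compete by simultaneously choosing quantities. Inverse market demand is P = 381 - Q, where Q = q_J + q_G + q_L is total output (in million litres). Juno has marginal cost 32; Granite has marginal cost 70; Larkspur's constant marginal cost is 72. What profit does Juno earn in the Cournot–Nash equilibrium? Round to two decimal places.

Juno's profit: π_J = (381 - Q)q_J - (32q_J). Setting ∂π_J/∂q_J = 0: 349 - 2q_J - (q_G + q_L) = 0.
Granite's profit: π_G = (381 - Q)q_G - (70q_G). Setting ∂π_G/∂q_G = 0: 311 - 2q_G - (q_J + q_L) = 0.
Larkspur's first-order condition: 309 - 2q_L - (q_J + q_G) = 0.
Adding the 3 first-order conditions: 969 − 4Q = 0, so Q = 969/4.
Back-substituting: q_J = (349 − 969/4) = 427/4, q_G = (311 − 969/4) = 275/4, q_L = (309 − 969/4) = 267/4.
Price P = 381 - 969/4 = 555/4.
Juno's profit: (555/4 - 32)·(427/4) = 11395.5625.

11395.56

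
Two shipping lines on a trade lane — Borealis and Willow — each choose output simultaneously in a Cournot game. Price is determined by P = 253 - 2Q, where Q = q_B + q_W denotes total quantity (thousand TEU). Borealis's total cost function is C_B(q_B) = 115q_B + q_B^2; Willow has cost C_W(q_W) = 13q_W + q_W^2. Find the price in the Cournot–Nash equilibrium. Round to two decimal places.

158.50

Borealis's profit: π_B = (253 - 2Q)q_B - (115q_B + q_B²). Setting ∂π_B/∂q_B = 0: 138 - 6q_B - 2(q_W) = 0.
Willow's profit: π_W = (253 - 2Q)q_W - (13q_W + q_W²). Setting ∂π_W/∂q_W = 0: 240 - 6q_W - 2(q_B) = 0.
Rearranging gives the reaction functions q_B = (138 - 2q_W)/6 and q_W = (240 - 2q_B)/6.
Solving the pair: q_B = 87/8, q_W = 291/8.
Total output Q = 189/4, so price P = 253 - 2·(189/4) = 317/2.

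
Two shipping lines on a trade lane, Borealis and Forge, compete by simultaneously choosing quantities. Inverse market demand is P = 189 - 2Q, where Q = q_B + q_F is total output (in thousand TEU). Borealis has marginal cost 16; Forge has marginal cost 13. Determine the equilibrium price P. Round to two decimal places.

72.67

Borealis's profit: π_B = (189 - 2Q)q_B - (16q_B). Setting ∂π_B/∂q_B = 0: 173 - 4q_B - 2(q_F) = 0.
Forge's first-order condition: 176 - 4q_F - 2(q_B) = 0.
So q_B = (173 - 2q_F)/4 and q_F = (176 - 2q_B)/4.
Substituting one into the other gives q_B = 85/3 and q_F = 179/6.
Total output Q = 349/6, so price P = 189 - 2·(349/6) = 218/3.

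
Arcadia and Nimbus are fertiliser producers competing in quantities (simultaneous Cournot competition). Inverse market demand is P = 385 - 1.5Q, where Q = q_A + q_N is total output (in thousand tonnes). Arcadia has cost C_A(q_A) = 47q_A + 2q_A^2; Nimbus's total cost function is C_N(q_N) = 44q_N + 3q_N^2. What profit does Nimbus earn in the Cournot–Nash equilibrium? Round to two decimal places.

4309.59

Arcadia's profit: π_A = (385 - 1.5Q)q_A - (47q_A + 2q_A²). Setting ∂π_A/∂q_A = 0: 338 - 7q_A - (3/2)(q_N) = 0.
Nimbus's first-order condition: 341 - 9q_N - (3/2)(q_A) = 0.
So q_A = (338 - (3/2)q_N)/7 and q_N = (341 - (3/2)q_A)/9.
Solving the pair: q_A = 41.6543, q_N = 30.9465.
Price P = 385 - (3/2)·72.6008 = 276.0988.
Nimbus's profit: 276.0988·30.9465 - 44·30.9465 - 3·30.9465² = 4309.5870.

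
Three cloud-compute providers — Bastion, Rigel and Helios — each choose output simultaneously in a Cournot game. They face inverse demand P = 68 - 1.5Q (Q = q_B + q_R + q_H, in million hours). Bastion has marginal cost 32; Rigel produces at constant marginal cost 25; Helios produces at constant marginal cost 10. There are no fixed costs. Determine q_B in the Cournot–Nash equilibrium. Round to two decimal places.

1.17

Bastion's profit: π_B = (68 - 1.5Q)q_B - (32q_B). Setting ∂π_B/∂q_B = 0: 36 - 3q_B - (3/2)(q_R + q_H) = 0.
Rigel's first-order condition: 43 - 3q_R - (3/2)(q_B + q_H) = 0.
Helios's first-order condition: 58 - 3q_H - (3/2)(q_B + q_R) = 0.
Summing all 3 equations gives 137 − 6Q = 0, hence Q = 137/6.
Back-substituting: q_B = (36 − 137/4)/(3/2) = 7/6, q_R = (43 − 137/4)/(3/2) = 35/6, q_H = (58 − 137/4)/(3/2) = 95/6.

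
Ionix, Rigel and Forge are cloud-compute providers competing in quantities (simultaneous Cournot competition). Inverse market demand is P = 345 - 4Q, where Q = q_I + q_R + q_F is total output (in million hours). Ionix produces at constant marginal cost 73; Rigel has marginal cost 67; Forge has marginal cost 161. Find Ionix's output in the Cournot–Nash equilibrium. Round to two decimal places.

22.13

Ionix's profit: π_I = (345 - 4Q)q_I - (73q_I). Setting ∂π_I/∂q_I = 0: 272 - 8q_I - 4(q_R + q_F) = 0.
Rigel's first-order condition: 278 - 8q_R - 4(q_I + q_F) = 0.
Forge's profit: π_F = (345 - 4Q)q_F - (161q_F). Setting ∂π_F/∂q_F = 0: 184 - 8q_F - 4(q_I + q_R) = 0.
Summing all 3 equations gives 734 − 16Q = 0, hence Q = 367/8.
Back-substituting: q_I = (272 − 367/2)/4 = 177/8, q_R = (278 − 367/2)/4 = 189/8, q_F = (184 − 367/2)/4 = 1/8.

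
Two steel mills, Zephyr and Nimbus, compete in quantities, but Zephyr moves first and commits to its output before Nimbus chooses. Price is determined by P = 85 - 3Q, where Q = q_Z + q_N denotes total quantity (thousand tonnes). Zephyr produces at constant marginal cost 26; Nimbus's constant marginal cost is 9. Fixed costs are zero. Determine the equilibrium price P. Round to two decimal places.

36.50

Solve by backward induction. Given q_Z, the follower Nimbus maximises π_N = (85 - 3q_Z - 3q_N)q_N - 9q_N.
Follower FOC: 76 - 3q_Z - 6q_N = 0, so q_N(q_Z) = (76 - 3q_Z)/6.
The leader anticipates this reaction. Substituting into P = 85 - 3Q gives P = 47 - (3/2)q_Z, so π_Z = (47 - (3/2)q_Z)q_Z - 26q_Z.
Maximising: ∂π_Z/∂q_Z = 21 - 3q_Z = 0, giving q_Z = 7.
Then q_N = (76 - 3·7)/6 = 55/6.
Total output Q = 97/6, so price P = 85 - 3·(97/6) = 73/2.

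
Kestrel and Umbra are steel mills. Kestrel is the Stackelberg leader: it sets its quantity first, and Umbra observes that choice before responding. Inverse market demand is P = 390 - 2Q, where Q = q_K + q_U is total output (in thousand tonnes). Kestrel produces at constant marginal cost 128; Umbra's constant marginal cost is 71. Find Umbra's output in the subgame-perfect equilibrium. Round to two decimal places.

54.13

The follower Umbra best-responds to any q_K: π_U = (390 - 2Q)q_U - 71q_U.
Setting the follower's marginal profit to zero, 319 - 2q_K - 4q_U = 0, i.e. q_U = (319 - 2q_K)/4.
Kestrel substitutes q_U(q_K) into its own profit: π_K = q_K(390 - 2q_K - (319 - 2q_K)/2) - 128q_K = (461/2 - q_K)q_K - 128q_K.
Leader FOC: 205/2 - 2q_K = 0, so q_K = 205/4.
Then q_U = (319 - 2·(205/4))/4 = 433/8.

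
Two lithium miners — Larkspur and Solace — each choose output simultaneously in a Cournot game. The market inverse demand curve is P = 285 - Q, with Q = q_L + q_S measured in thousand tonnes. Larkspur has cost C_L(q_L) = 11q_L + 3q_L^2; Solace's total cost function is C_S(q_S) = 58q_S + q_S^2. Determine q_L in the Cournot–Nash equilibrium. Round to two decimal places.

Larkspur's profit: π_L = (285 - Q)q_L - (11q_L + 3q_L²). Setting ∂π_L/∂q_L = 0: 274 - 8q_L - (q_S) = 0.
Solace's first-order condition: 227 - 4q_S - (q_L) = 0.
Best responses: q_L = (274 - q_S)/8, q_S = (227 - q_L)/4.
Substituting one into the other gives q_L = 869/31 and q_S = 1542/31.

28.03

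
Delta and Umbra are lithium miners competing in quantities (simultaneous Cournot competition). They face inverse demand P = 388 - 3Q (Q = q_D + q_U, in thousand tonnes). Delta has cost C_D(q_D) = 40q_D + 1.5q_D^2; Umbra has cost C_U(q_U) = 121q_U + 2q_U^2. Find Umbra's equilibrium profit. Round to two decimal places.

1407.47

Delta's profit: π_D = (388 - 3Q)q_D - (40q_D + (3/2)q_D²). Setting ∂π_D/∂q_D = 0: 348 - 9q_D - 3(q_U) = 0.
Umbra's first-order condition: 267 - 10q_U - 3(q_D) = 0.
Rearranging gives the reaction functions q_D = (348 - 3q_U)/9 and q_U = (267 - 3q_D)/10.
Substituting one into the other gives q_D = 893/27 and q_U = 151/9.
Price P = 388 - 3·(1346/27) = 238.4444.
Umbra's profit: 238.4444·(151/9) - 121·(151/9) - 2(151/9)² = 1407.4691.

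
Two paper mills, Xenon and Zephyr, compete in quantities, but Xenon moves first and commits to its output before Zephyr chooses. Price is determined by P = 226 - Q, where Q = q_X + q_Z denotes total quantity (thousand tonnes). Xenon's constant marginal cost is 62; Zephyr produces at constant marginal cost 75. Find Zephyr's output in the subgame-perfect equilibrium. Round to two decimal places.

31.25

Solve by backward induction. Given q_X, the follower Zephyr maximises π_Z = (226 - q_X - q_Z)q_Z - 75q_Z.
∂π_Z/∂q_Z = 151 - q_X - 2q_Z = 0 gives the reaction function q_Z = (151 - q_X)/2.
Xenon substitutes q_Z(q_X) into its own profit: π_X = q_X(226 - q_X - (151 - q_X)/2) - 62q_X = (301/2 - (1/2)q_X)q_X - 62q_X.
The leader's first-order condition 177/2 - q_X = 0 yields q_X = 177/2.
Then q_Z = (151 - 177/2)/2 = 125/4.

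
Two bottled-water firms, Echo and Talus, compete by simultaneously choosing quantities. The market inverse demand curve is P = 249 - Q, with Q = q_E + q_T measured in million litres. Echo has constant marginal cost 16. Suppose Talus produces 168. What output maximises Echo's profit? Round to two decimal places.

32.50

With the rival's output fixed at 168, Echo's profit is π_E = (249 - 168 - q_E)q_E - (16q_E) = (81 - q_E)q_E - (16q_E).
∂π_E/∂q_E = 65 - 2q_E = 0, so q_E = 65/2.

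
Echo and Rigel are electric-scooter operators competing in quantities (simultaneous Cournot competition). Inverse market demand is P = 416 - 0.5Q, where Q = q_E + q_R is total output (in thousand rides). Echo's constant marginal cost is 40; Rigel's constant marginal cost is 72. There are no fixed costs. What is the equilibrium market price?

176

Echo's profit: π_E = (416 - 0.5Q)q_E - (40q_E). Setting ∂π_E/∂q_E = 0: 376 - q_E - (1/2)(q_R) = 0.
Rigel's profit: π_R = (416 - 0.5Q)q_R - (72q_R). Setting ∂π_R/∂q_R = 0: 344 - q_R - (1/2)(q_E) = 0.
Best responses: q_E = (376 - (1/2)q_R), q_R = (344 - (1/2)q_E).
Substituting one into the other gives q_E = 272 and q_R = 208.
Total output Q = 480, so price P = 416 - (1/2)·480 = 176.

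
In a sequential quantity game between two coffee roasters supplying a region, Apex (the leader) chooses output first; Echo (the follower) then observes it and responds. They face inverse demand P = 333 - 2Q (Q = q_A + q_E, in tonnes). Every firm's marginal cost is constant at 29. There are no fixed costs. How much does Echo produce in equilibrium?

38

The follower Echo best-responds to any q_A: π_E = (333 - 2Q)q_E - 29q_E.
∂π_E/∂q_E = 304 - 2q_A - 4q_E = 0 gives the reaction function q_E = (304 - 2q_A)/4.
Apex substitutes q_E(q_A) into its own profit: π_A = q_A(333 - 2q_A - (304 - 2q_A)/2) - 29q_A = (181 - q_A)q_A - 29q_A.
Leader FOC: 152 - 2q_A = 0, so q_A = 76.
Then q_E = (304 - 2·76)/4 = 38.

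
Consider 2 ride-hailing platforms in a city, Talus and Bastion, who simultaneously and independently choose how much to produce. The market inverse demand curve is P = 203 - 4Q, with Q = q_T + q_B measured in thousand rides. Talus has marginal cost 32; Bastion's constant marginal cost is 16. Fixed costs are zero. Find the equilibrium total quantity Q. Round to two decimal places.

Talus's profit: π_T = (203 - 4Q)q_T - (32q_T). Setting ∂π_T/∂q_T = 0: 171 - 8q_T - 4(q_B) = 0.
Bastion's profit: π_B = (203 - 4Q)q_B - (16q_B). Setting ∂π_B/∂q_B = 0: 187 - 8q_B - 4(q_T) = 0.
Rearranging gives the reaction functions q_T = (171 - 4q_B)/8 and q_B = (187 - 4q_T)/8.
Substituting one into the other gives q_T = 155/12 and q_B = 203/12.
Total output Q = 155/12 + 203/12 = 179/6.

29.83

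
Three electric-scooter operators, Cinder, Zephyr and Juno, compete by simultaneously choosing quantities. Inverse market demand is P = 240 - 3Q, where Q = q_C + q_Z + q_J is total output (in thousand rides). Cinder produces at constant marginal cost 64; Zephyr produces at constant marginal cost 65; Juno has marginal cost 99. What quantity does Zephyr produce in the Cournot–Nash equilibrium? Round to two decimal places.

Cinder's profit: π_C = (240 - 3Q)q_C - (64q_C). Setting ∂π_C/∂q_C = 0: 176 - 6q_C - 3(q_Z + q_J) = 0.
Zephyr's first-order condition: 175 - 6q_Z - 3(q_C + q_J) = 0.
Juno's first-order condition: 141 - 6q_J - 3(q_C + q_Z) = 0.
Adding the 3 conditions: 492 − 6Q − 6Q = 0, i.e. Q = 41.
Back-substituting: q_C = (176 − 123)/3 = 53/3, q_Z = (175 − 123)/3 = 52/3, q_J = (141 − 123)/3 = 6.

17.33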